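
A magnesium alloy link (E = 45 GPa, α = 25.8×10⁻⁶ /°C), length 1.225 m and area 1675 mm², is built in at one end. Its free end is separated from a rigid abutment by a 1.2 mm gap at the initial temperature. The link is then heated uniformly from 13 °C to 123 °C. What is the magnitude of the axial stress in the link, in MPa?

σ ≈ 83.6 MPa (compressive)

Free thermal elongation = αΔT L = 25.8×10⁻⁶ × 110 × 1225 = 3.477 mm.
This exceeds the 1.2 mm gap, so the wall pushes back. The portion of expansion that must be recovered elastically is δ_free − gap = 3.477 − 1.2 = 2.277 mm.
That suppressed elongation corresponds to σ = E·Δ/L = 45×10³ × 2.277/1225 = 83.63 MPa.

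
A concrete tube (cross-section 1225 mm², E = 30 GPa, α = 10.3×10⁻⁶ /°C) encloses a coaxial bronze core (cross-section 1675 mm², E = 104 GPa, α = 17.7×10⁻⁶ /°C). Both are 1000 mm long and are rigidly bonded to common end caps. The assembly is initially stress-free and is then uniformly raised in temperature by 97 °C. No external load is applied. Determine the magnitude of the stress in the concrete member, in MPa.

Equilibrium of a rigid end plate with no external load gives equal and opposite internal forces ±P in the two members. Since α_{bronze} > α_{concrete}, heating drives the bronze into compression and the concrete into tension.
Setting the final lengths equal and cancelling L: (α₁ − α₂)ΔT = P/(A₁E₁) + P/(A₂E₂).
|α₁ − α₂|·ΔT = 7.4×10⁻⁶ × 97 = 0.0007178.
1/(A₁E₁) + 1/(A₂E₂) = 1/(1225×30×10³) + 1/(1675×104×10³) = 3.295×10⁻⁸ N⁻¹.
P = 0.0007178 / 3.295×10⁻⁸ = 21780 N = 21.78 kN.
σ_{concrete} = P/A₁ = 21780/1225 = 17.78 MPa, tensile.

σ ≈ 17.8 MPa (tensile)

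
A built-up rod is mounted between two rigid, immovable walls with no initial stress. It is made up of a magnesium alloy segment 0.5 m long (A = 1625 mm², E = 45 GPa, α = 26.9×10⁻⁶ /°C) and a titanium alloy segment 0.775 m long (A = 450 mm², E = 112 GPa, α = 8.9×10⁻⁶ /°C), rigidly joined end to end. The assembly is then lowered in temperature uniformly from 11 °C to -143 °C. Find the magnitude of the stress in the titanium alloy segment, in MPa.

σ ≈ 313 MPa (tensile)

If the supports were absent, the total length change would be Σ αᵢΔT Lᵢ = 26.9×10⁻⁶×154×500 + 8.9×10⁻⁶×154×775 = 3.134 mm.
The walls prevent any net length change, so an axial force P (same in every segment) develops. Compatibility: P · Σ Lᵢ/(AᵢEᵢ) = δ_free.
The series flexibility is Σ Lᵢ/(AᵢEᵢ) = 500/(1625×45×10³) + 775/(450×112×10³) = 2.221×10⁻⁵ mm/N.
So P = 3.134 / 2.221×10⁻⁵ = 141.1 kN, tensile.
σ_{titanium alloy} = P / A = 141100 / 450 = 313.5 MPa.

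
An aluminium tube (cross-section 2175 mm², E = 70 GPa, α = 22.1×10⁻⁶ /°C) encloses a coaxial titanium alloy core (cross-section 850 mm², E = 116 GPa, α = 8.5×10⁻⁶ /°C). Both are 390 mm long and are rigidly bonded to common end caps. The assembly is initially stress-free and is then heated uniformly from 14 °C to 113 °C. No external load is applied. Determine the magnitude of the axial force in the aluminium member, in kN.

P ≈ 80.6 kN (compressive in the aluminium)

Both members must finish at the same length. With the larger α, the aluminium tends to over-expand; the plates restrain it, putting the aluminium in compression and the titanium alloy in tension. With no external load the two internal forces are equal and opposite, magnitude P.
Compatibility of the two members (thermal + elastic change equal): (α₁ − α₂)ΔT = P·[1/(A₁E₁) + 1/(A₂E₂)].
|α₁ − α₂|·ΔT = 13.6×10⁻⁶ × 99 = 0.001346.
1/(A₁E₁) + 1/(A₂E₂) = 1/(2175×70×10³) + 1/(850×116×10³) = 1.671×10⁻⁸ N⁻¹.
So P = 0.001346 / 1.671×10⁻⁸ = 80.57 kN.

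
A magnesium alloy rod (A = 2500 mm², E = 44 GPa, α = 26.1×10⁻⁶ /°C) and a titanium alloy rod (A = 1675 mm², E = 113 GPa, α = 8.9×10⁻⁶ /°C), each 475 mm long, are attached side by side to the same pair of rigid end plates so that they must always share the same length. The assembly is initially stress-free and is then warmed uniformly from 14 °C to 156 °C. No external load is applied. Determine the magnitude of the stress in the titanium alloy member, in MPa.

Both members must finish at the same length. With the larger α, the magnesium alloy tends to over-expand; the plates restrain it, putting the magnesium alloy in compression and the titanium alloy in tension. With no external load the two internal forces are equal and opposite, magnitude P.
Compatibility of the two members (thermal + elastic change equal): (α₁ − α₂)ΔT = P·[1/(A₁E₁) + 1/(A₂E₂)].
|α₁ − α₂|·ΔT = 17.2×10⁻⁶ × 142 = 0.002442.
1/(A₁E₁) + 1/(A₂E₂) = 1/(2500×44×10³) + 1/(1675×113×10³) = 1.437×10⁻⁸ N⁻¹.
P = 0.002442 / 1.437×10⁻⁸ = 169900 N = 169.9 kN.
σ_{titanium alloy} = P/A₂ = 169900/1675 = 101.4 MPa, tensile.

σ ≈ 101 MPa (tensile)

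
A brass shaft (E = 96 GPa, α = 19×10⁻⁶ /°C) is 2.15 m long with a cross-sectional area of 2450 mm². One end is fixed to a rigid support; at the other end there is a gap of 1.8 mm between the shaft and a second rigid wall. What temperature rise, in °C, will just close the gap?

Contact occurs when the free expansion equals the gap: αΔT L = 1.8 mm.
So ΔT = g/(αL) = 1.8/(19×10⁻⁶ × 2150) = 44.06 °C.

ΔT ≈ 44.1 °C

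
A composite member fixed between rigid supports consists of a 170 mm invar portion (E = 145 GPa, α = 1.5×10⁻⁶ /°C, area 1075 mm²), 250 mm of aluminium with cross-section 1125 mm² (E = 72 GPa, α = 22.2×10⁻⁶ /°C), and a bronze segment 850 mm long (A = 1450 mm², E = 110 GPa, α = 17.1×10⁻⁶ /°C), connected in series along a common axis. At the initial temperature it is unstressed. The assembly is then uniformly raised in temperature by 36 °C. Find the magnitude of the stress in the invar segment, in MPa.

If the supports were absent, the total length change would be Σ αᵢΔT Lᵢ = 1.5×10⁻⁶×36×170 + 22.2×10⁻⁶×36×250 + 17.1×10⁻⁶×36×850 = 0.7322 mm.
Since the ends are fixed, an axial force P builds up, equal in every segment, with P · Σ Lᵢ/(AᵢEᵢ) = δ_free.
The series flexibility is Σ Lᵢ/(AᵢEᵢ) = 170/(1075×145×10³) + 250/(1125×72×10³) + 850/(1450×110×10³) = 9.506×10⁻⁶ mm/N.
P = 0.7322 / 9.506×10⁻⁶ = 77030 N = 77.03 kN, compressive.
σ_{invar} = P / A = 77030 / 1075 = 71.65 MPa.

σ ≈ 71.7 MPa (compressive)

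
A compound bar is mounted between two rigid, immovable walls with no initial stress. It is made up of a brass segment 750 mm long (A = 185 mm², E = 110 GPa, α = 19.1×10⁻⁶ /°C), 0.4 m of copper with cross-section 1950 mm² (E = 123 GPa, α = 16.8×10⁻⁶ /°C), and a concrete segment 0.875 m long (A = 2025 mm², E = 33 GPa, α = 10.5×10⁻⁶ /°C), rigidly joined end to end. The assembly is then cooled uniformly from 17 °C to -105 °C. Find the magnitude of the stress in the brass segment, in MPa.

Free thermal contraction of the whole bar: Σ αᵢΔT Lᵢ = 19.1×10⁻⁶×122×750 + 16.8×10⁻⁶×122×400 + 10.5×10⁻⁶×122×875 = 3.688 mm.
Since the ends are fixed, an axial force P builds up, equal in every segment, with P · Σ Lᵢ/(AᵢEᵢ) = δ_free.
The series flexibility is Σ Lᵢ/(AᵢEᵢ) = 750/(185×110×10³) + 400/(1950×123×10³) + 875/(2025×33×10³) = 5.162×10⁻⁵ mm/N.
P = 3.688 / 5.162×10⁻⁵ = 71460 N = 71.46 kN, tensile.
σ_{brass} = P / A = 71460 / 185 = 386.3 MPa.

σ ≈ 386 MPa (tensile)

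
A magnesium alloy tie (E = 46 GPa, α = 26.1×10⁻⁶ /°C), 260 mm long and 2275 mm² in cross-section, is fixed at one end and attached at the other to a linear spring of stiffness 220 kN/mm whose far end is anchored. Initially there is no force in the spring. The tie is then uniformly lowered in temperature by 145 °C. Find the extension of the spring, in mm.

δ ≈ 0.636 mm

If the spring were absent the tie would shorten by αΔT L = 26.1×10⁻⁶ × 145 × 260 = 0.984 mm.
Let P be the tensile force in the spring. The tie extends elastically by PL/(AE) and the spring stretches by P/k; together these equal δ_free.
So P = δ_free / [L/(AE) + 1/k] = 0.984 / [ 260/(2275×46×10³) + 1/(220×10³) ].
P = 0.984 / 7.03×10⁻⁶ = 140000 N.
Spring extension = P/k = 140000/(220×10³) = 0.6362 mm.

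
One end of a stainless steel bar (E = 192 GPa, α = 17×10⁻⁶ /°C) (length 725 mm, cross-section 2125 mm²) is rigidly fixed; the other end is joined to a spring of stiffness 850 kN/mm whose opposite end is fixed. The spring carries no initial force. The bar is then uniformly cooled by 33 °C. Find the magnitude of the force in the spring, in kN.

P ≈ 138 kN

If the spring were absent the bar would shorten by αΔT L = 17×10⁻⁶ × 33 × 725 = 0.4067 mm.
With a force P in the spring, the elastic change of the bar is PL/(AE) and that of the spring is P/k; compatibility requires their sum to equal δ_free.
P [ L/(AE) + 1/k ] = δ_free → P [ 725/(2125×192×10³) + 1/(850×10³) ] = 0.4067.
P = 0.4067 / 2.953×10⁻⁶ = 137700 N.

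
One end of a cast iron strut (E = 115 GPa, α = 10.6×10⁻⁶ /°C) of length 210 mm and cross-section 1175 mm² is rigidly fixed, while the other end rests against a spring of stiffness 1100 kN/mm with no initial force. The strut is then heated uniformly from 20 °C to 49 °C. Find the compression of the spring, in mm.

δ ≈ 0.0238 mm

The unrestrained thermal change is αΔT L = 10.6×10⁻⁶ × 29 × 210 = 0.06455 mm.
Let P be the compressive force at the spring. The strut shortens elastically by PL/(AE) and the spring compresses by P/k; together these equal δ_free.
P [ L/(AE) + 1/k ] = δ_free → P [ 210/(1175×115×10³) + 1/(1100×10³) ] = 0.06455.
P = 0.06455 / 2.463×10⁻⁶ = 26210 N.
Spring compression = P/k = 26210/(1100×10³) = 0.02382 mm.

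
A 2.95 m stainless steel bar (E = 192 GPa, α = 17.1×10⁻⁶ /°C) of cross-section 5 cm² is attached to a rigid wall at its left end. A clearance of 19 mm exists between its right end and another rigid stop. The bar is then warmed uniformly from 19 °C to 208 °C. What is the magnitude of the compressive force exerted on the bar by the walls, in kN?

Free thermal elongation = αΔT L = 17.1×10⁻⁶ × 189 × 2950 = 9.534 mm.
This is smaller than the 19 mm clearance, so the bar expands freely without reaching the stop — the stress is zero.

P ≈ 0 kN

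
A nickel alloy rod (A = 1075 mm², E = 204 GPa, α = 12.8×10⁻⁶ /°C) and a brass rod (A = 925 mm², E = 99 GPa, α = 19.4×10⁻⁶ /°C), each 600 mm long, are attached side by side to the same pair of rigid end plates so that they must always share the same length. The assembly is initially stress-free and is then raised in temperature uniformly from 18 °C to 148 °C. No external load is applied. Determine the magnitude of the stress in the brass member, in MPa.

Equilibrium of a rigid end plate with no external load gives equal and opposite internal forces ±P in the two members. Since α_{brass} > α_{nickel alloy}, heating drives the brass into compression and the nickel alloy into tension.
Equating the net (thermal + elastic) strains gives |α₁ − α₂|·ΔT = P·[1/(A₁E₁) + 1/(A₂E₂)].
|α₁ − α₂|·ΔT = 6.6×10⁻⁶ × 130 = 0.000858.
1/(A₁E₁) + 1/(A₂E₂) = 1/(1075×204×10³) + 1/(925×99×10³) = 1.548×10⁻⁸ N⁻¹.
So P = 0.000858 / 1.548×10⁻⁸ = 55.43 kN.
σ_{brass} = P/A₂ = 55430/925 = 59.92 MPa, compressive.

σ ≈ 59.9 MPa (compressive)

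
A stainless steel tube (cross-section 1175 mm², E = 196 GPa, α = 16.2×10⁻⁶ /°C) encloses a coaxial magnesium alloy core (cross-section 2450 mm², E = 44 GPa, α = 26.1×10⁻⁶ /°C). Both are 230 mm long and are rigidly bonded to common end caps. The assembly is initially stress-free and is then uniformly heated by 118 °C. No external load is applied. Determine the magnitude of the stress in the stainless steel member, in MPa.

σ ≈ 73 MPa (tensile)

Both members must finish at the same length. With the larger α, the magnesium alloy tends to over-expand; the plates restrain it, putting the magnesium alloy in compression and the stainless steel in tension. With no external load the two internal forces are equal and opposite, magnitude P.
Equating the net (thermal + elastic) strains gives |α₁ − α₂|·ΔT = P·[1/(A₁E₁) + 1/(A₂E₂)].
|α₁ − α₂|·ΔT = 9.9×10⁻⁶ × 118 = 0.001168.
1/(A₁E₁) + 1/(A₂E₂) = 1/(1175×196×10³) + 1/(2450×44×10³) = 1.362×10⁻⁸ N⁻¹.
P = 0.001168 / 1.362×10⁻⁸ = 85780 N = 85.78 kN.
σ_{stainless steel} = P/A₁ = 85780/1175 = 73 MPa, tensile.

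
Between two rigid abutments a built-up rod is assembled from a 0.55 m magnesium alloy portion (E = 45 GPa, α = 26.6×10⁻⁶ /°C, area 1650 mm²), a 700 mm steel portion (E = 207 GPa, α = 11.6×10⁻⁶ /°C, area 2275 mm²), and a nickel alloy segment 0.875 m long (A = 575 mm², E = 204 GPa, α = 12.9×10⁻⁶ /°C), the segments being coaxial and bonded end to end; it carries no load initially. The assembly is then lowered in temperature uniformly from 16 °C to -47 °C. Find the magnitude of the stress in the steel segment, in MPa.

σ ≈ 57.6 MPa (tensile)

If the supports were absent, the total length change would be Σ αᵢΔT Lᵢ = 26.6×10⁻⁶×63×550 + 11.6×10⁻⁶×63×700 + 12.9×10⁻⁶×63×875 = 2.144 mm.
The rigid supports impose zero overall length change; the single axial force P common to all segments must satisfy P Σ Lᵢ/(AᵢEᵢ) = δ_free.
Σ Lᵢ/(AᵢEᵢ) = 550/(1650×45×10³) + 700/(2275×207×10³) + 875/(575×204×10³) = 1.635×10⁻⁵ mm/N.
So P = 2.144 / 1.635×10⁻⁵ = 131.1 kN, tensile.
σ_{steel} = P / A = 131100 / 2275 = 57.64 MPa.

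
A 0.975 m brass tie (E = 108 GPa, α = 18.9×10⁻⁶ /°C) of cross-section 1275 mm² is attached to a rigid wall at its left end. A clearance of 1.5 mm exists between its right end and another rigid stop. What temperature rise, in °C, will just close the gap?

ΔT ≈ 81.4 °C

The gap closes when αΔT L = 1.5 mm, since the tie is still unstressed at that instant.
So ΔT = g/(αL) = 1.5/(18.9×10⁻⁶ × 975) = 81.4 °C.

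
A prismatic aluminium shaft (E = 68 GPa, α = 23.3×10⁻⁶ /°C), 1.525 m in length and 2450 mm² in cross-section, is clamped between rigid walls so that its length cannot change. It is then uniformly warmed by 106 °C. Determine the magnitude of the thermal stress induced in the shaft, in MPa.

σ ≈ 168 MPa (compressive)

The supports are rigid, so the total axial strain is zero. The restrained thermal strain is ε = αΔT = 23.3×10⁻⁶ × 106 = 2469.8×10⁻⁶.
Hence σ = E·αΔT = 68×10³ × 2469.8×10⁻⁶ = 167.9 MPa, compressive.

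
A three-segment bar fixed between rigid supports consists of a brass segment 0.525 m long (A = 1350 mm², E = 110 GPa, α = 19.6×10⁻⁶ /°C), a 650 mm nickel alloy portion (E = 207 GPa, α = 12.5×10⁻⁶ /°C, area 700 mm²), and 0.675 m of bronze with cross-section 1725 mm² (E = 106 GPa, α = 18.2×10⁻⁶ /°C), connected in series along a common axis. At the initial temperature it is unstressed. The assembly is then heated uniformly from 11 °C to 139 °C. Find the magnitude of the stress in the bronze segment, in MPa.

Free thermal expansion of the whole bar: Σ αᵢΔT Lᵢ = 19.6×10⁻⁶×128×525 + 12.5×10⁻⁶×128×650 + 18.2×10⁻⁶×128×675 = 3.93 mm.
Since the ends are fixed, an axial force P builds up, equal in every segment, with P · Σ Lᵢ/(AᵢEᵢ) = δ_free.
The series flexibility is Σ Lᵢ/(AᵢEᵢ) = 525/(1350×110×10³) + 650/(700×207×10³) + 675/(1725×106×10³) = 1.171×10⁻⁵ mm/N.
P = 3.93 / 1.171×10⁻⁵ = 335500 N = 335.5 kN, compressive.
σ_{bronze} = P / A = 335500 / 1725 = 194.5 MPa.

σ ≈ 194 MPa (compressive)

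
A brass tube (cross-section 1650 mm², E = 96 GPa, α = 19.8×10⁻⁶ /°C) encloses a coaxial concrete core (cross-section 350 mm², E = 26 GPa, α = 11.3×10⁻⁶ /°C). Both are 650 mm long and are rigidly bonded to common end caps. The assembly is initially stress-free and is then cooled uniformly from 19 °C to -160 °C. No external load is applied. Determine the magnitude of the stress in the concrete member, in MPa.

The brass has the larger α, so on cooling it would change length more than the concrete if both were free. The rigid plates force a common final length, so the brass is put into tension and the concrete into compression, with equal and opposite forces P (no external load).
Compatibility of the two members (thermal + elastic change equal): (α₁ − α₂)ΔT = P·[1/(A₁E₁) + 1/(A₂E₂)].
|α₁ − α₂|·ΔT = 8.5×10⁻⁶ × 179 = 0.001522.
1/(A₁E₁) + 1/(A₂E₂) = 1/(1650×96×10³) + 1/(350×26×10³) = 1.162×10⁻⁷ N⁻¹.
So P = 0.001522 / 1.162×10⁻⁷ = 13.09 kN.
σ_{concrete} = P/A₂ = 13090/350 = 37.41 MPa, compressive.

σ ≈ 37.4 MPa (compressive)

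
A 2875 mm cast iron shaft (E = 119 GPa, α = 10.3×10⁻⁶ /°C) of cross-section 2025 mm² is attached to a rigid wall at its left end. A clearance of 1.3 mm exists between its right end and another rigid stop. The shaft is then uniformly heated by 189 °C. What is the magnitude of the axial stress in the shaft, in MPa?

σ ≈ 178 MPa (compressive)

If the wall were absent the shaft would grow by αΔT L = 10.3×10⁻⁶ × 189 × 2875 = 5.597 mm.
The gap closes (δ_free > 1.3 mm) and the wall then resists a further 5.597 − 1.3 = 4.297 mm of expansion.
That suppressed elongation corresponds to σ = E·Δ/L = 119×10³ × 4.297/2875 = 177.8 MPa.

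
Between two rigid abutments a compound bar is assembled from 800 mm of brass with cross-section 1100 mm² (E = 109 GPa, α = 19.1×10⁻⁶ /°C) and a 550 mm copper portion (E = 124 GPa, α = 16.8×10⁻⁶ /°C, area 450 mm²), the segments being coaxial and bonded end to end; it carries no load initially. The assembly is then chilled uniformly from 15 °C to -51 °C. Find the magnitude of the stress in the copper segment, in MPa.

σ ≈ 218 MPa (tensile)

If the supports were absent, the total length change would be Σ αᵢΔT Lᵢ = 19.1×10⁻⁶×66×800 + 16.8×10⁻⁶×66×550 = 1.618 mm.
The walls prevent any net length change, so an axial force P (same in every segment) develops. Compatibility: P · Σ Lᵢ/(AᵢEᵢ) = δ_free.
The series flexibility is Σ Lᵢ/(AᵢEᵢ) = 800/(1100×109×10³) + 550/(450×124×10³) = 1.653×10⁻⁵ mm/N.
P = 1.618 / 1.653×10⁻⁵ = 97910 N = 97.91 kN, tensile.
σ_{copper} = P / A = 97910 / 450 = 217.6 MPa.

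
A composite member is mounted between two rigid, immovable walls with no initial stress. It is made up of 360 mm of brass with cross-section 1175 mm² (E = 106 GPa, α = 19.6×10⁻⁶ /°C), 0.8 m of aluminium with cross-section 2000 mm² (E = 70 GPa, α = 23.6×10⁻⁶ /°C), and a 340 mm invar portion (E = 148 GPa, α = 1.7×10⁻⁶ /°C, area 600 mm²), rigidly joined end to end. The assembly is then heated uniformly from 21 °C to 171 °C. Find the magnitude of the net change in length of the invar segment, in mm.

With the walls removed the bar would change length by δ_free = Σ αᵢΔT Lᵢ = 19.6×10⁻⁶×150×360 + 23.6×10⁻⁶×150×800 + 1.7×10⁻⁶×150×340 = 3.977 mm.
Since the ends are fixed, an axial force P builds up, equal in every segment, with P · Σ Lᵢ/(AᵢEᵢ) = δ_free.
Σ Lᵢ/(AᵢEᵢ) = 360/(1175×106×10³) + 800/(2000×70×10³) + 340/(600×148×10³) = 1.243×10⁻⁵ mm/N.
P = 3.977 / 1.243×10⁻⁵ = 319900 N = 319.9 kN, compressive.
For the invar segment, free thermal change = 1.7×10⁻⁶×150×340 = 0.0867 mm and elastic change from P = 319900×340/(600×148×10³) = 1.225 mm; these oppose, so the net change is 1.14 mm (segment shortens).

|ΔL| ≈ 1.14 mm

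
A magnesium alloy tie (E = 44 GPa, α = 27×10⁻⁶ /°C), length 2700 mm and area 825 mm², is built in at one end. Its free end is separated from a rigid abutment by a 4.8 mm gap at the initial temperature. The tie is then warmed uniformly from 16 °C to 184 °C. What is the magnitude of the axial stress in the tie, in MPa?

Unrestrained expansion: δ_free = αΔT L = 27×10⁻⁶ × 168 × 2700 = 12.25 mm.
This exceeds the 4.8 mm gap, so the wall pushes back. The portion of expansion that must be recovered elastically is δ_free − gap = 12.25 − 4.8 = 7.447 mm.
Compatibility: PL/(AE) = 7.447 mm, so σ = P/A = E × (7.447/2700) = 121.4 MPa.

σ ≈ 121 MPa (compressive)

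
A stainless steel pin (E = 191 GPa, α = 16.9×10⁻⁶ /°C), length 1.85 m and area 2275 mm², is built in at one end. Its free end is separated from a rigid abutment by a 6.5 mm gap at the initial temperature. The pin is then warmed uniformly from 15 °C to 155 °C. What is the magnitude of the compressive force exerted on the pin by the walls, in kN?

Free thermal elongation = αΔT L = 16.9×10⁻⁶ × 140 × 1850 = 4.377 mm.
Since δ_free = 4.38 mm is less than the 6.5 mm gap, the pin never touches the wall. No axial force develops.

P ≈ 0 kN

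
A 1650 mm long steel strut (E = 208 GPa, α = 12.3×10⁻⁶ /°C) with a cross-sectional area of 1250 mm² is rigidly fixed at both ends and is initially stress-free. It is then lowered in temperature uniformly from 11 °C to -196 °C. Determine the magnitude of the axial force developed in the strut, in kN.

With zero net strain, σ = E·αΔT = 208 GPa × 12.3×10⁻⁶ × 207 = 529.6 MPa.
P = AEαΔT = 1250 × 208×10³ × 12.3×10⁻⁶ × 207 = 662 kN (tensile).

P ≈ 662 kN (tensile)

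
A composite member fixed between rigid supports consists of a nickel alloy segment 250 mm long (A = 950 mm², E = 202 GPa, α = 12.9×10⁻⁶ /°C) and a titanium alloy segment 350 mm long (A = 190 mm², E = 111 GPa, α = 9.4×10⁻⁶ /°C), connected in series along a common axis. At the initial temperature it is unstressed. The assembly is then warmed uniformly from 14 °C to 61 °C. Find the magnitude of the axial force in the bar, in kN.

Free thermal expansion of the whole bar: Σ αᵢΔT Lᵢ = 12.9×10⁻⁶×47×250 + 9.4×10⁻⁶×47×350 = 0.3062 mm.
The walls prevent any net length change, so an axial force P (same in every segment) develops. Compatibility: P · Σ Lᵢ/(AᵢEᵢ) = δ_free.
Σ Lᵢ/(AᵢEᵢ) = 250/(950×202×10³) + 350/(190×111×10³) = 1.79×10⁻⁵ mm/N.
P = 0.3062 / 1.79×10⁻⁵ = 17110 N = 17.11 kN, compressive.

P ≈ 17.1 kN (compressive)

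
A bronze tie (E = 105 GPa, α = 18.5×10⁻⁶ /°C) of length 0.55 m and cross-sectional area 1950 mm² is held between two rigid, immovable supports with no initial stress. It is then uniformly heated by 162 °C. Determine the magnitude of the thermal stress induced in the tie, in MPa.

Because both ends are immovable the net strain is zero, and the suppressed thermal strain is αΔT = 18.5×10⁻⁶ × 162 = 2997×10⁻⁶.
The stress required to suppress this strain is σ = Eε = 105×10³ × 2997×10⁻⁶ = 314.7 MPa, compressive since the tie is trying to expand.

σ ≈ 315 MPa (compressive)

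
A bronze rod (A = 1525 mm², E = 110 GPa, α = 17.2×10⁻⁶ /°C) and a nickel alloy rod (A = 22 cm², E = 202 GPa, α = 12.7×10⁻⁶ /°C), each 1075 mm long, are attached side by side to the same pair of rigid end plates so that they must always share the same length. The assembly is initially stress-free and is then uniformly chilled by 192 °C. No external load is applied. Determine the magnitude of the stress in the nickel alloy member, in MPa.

σ ≈ 47.8 MPa (compressive)

The bronze has the larger α, so on cooling it would change length more than the nickel alloy if both were free. The rigid plates force a common final length, so the bronze is put into tension and the nickel alloy into compression, with equal and opposite forces P (no external load).
Equating the net (thermal + elastic) strains gives |α₁ − α₂|·ΔT = P·[1/(A₁E₁) + 1/(A₂E₂)].
|α₁ − α₂|·ΔT = 4.5×10⁻⁶ × 192 = 0.000864.
1/(A₁E₁) + 1/(A₂E₂) = 1/(1525×110×10³) + 1/(2200×202×10³) = 8.211×10⁻⁹ N⁻¹.
P = 0.000864 / 8.211×10⁻⁹ = 105200 N = 105.2 kN.
σ_{nickel alloy} = P/A₂ = 105200/2200 = 47.83 MPa, compressive.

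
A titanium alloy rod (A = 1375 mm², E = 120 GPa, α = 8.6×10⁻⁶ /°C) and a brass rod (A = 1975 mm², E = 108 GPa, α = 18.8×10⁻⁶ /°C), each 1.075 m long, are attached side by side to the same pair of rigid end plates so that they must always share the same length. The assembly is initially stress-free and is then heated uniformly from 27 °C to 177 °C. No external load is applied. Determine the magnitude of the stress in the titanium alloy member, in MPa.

Both members must finish at the same length. With the larger α, the brass tends to over-expand; the plates restrain it, putting the brass in compression and the titanium alloy in tension. With no external load the two internal forces are equal and opposite, magnitude P.
Equating the net (thermal + elastic) strains gives |α₁ − α₂|·ΔT = P·[1/(A₁E₁) + 1/(A₂E₂)].
|α₁ − α₂|·ΔT = 10.2×10⁻⁶ × 150 = 0.00153.
1/(A₁E₁) + 1/(A₂E₂) = 1/(1375×120×10³) + 1/(1975×108×10³) = 1.075×10⁻⁸ N⁻¹.
So P = 0.00153 / 1.075×10⁻⁸ = 142.3 kN.
σ_{titanium alloy} = P/A₁ = 142300/1375 = 103.5 MPa, tensile.

σ ≈ 104 MPa (tensile)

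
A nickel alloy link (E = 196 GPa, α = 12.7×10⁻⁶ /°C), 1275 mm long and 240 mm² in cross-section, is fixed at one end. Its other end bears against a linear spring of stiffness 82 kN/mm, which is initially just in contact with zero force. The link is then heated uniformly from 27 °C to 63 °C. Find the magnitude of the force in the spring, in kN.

The unrestrained thermal change is αΔT L = 12.7×10⁻⁶ × 36 × 1275 = 0.5829 mm.
Let P be the compressive force at the spring. The link shortens elastically by PL/(AE) and the spring compresses by P/k; together these equal δ_free.
P [ L/(AE) + 1/k ] = δ_free → P [ 1275/(240×196×10³) + 1/(82×10³) ] = 0.5829.
P = 0.5829 / 3.93×10⁻⁵ = 14830 N.

P ≈ 14.8 kN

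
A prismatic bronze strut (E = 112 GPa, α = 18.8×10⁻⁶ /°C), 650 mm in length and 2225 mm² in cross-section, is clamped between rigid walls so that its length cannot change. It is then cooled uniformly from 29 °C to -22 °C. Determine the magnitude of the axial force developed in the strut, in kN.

P ≈ 239 kN (tensile)

With zero net strain, σ = E·αΔT = 112 GPa × 18.8×10⁻⁶ × 51 = 107.4 MPa.
Axial force P = σA = 107.4 × 2225 = 238900 N = 238.9 kN, tensile.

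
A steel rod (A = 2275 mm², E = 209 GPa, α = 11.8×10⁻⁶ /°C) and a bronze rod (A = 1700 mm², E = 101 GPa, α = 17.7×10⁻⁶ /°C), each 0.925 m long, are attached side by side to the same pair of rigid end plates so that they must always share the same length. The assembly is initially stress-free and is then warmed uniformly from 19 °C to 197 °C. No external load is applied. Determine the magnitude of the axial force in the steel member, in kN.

P ≈ 132 kN (tensile in the steel)

Equilibrium of a rigid end plate with no external load gives equal and opposite internal forces ±P in the two members. Since α_{bronze} > α_{steel}, heating drives the bronze into compression and the steel into tension.
Setting the final lengths equal and cancelling L: (α₁ − α₂)ΔT = P/(A₁E₁) + P/(A₂E₂).
|α₁ − α₂|·ΔT = 5.9×10⁻⁶ × 178 = 0.00105.
1/(A₁E₁) + 1/(A₂E₂) = 1/(2275×209×10³) + 1/(1700×101×10³) = 7.927×10⁻⁹ N⁻¹.
P = 0.00105 / 7.927×10⁻⁹ = 132500 N = 132.5 kN.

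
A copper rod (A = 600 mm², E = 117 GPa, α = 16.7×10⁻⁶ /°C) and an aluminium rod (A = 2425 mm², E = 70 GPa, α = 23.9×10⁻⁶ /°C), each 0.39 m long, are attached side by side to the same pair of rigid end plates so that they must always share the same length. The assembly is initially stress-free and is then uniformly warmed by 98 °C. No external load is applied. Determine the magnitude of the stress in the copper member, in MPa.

σ ≈ 58.4 MPa (tensile)

The aluminium has the larger α, so on heating it would change length more than the copper if both were free. The rigid plates force a common final length, so the aluminium is put into compression and the copper into tension, with equal and opposite forces P (no external load).
Equating the net (thermal + elastic) strains gives |α₁ − α₂|·ΔT = P·[1/(A₁E₁) + 1/(A₂E₂)].
|α₁ − α₂|·ΔT = 7.2×10⁻⁶ × 98 = 0.0007056.
1/(A₁E₁) + 1/(A₂E₂) = 1/(600×117×10³) + 1/(2425×70×10³) = 2.014×10⁻⁸ N⁻¹.
So P = 0.0007056 / 2.014×10⁻⁸ = 35.04 kN.
σ_{copper} = P/A₁ = 35040/600 = 58.4 MPa, tensile.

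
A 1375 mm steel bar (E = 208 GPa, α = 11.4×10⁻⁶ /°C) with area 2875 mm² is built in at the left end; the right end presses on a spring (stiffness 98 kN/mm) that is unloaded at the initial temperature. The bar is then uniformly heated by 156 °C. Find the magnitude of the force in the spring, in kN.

P ≈ 196 kN

Free thermal expansion: δ_free = αΔT L = 11.4×10⁻⁶ × 156 × 1375 = 2.445 mm.
With a force P in the spring, the elastic change of the bar is PL/(AE) and that of the spring is P/k; compatibility requires their sum to equal δ_free.
P [ L/(AE) + 1/k ] = δ_free → P [ 1375/(2875×208×10³) + 1/(98×10³) ] = 2.445.
P = 2.445 / 1.25×10⁻⁵ = 195600 N.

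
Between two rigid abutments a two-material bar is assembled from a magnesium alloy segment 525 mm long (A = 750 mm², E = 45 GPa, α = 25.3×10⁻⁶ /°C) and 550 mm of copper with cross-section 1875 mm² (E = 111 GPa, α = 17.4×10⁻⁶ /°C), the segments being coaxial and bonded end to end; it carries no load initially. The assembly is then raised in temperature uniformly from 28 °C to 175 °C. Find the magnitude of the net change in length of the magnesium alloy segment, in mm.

Free thermal expansion of the whole bar: Σ αᵢΔT Lᵢ = 25.3×10⁻⁶×147×525 + 17.4×10⁻⁶×147×550 = 3.359 mm.
Since the ends are fixed, an axial force P builds up, equal in every segment, with P · Σ Lᵢ/(AᵢEᵢ) = δ_free.
Σ Lᵢ/(AᵢEᵢ) = 525/(750×45×10³) + 550/(1875×111×10³) = 1.82×10⁻⁵ mm/N.
So P = 3.359 / 1.82×10⁻⁵ = 184.6 kN, compressive.
For the magnesium alloy segment, free thermal change = 25.3×10⁻⁶×147×525 = 1.953 mm and elastic change from P = 184600×525/(750×45×10³) = 2.871 mm; these oppose, so the net change is 0.919 mm (segment shortens).

|ΔL| ≈ 0.919 mm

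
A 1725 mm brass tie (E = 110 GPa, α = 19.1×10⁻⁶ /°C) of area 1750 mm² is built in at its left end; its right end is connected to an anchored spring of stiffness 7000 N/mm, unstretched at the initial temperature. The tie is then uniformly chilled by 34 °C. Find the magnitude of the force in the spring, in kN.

P ≈ 7.38 kN

If the spring were absent the tie would shorten by αΔT L = 19.1×10⁻⁶ × 34 × 1725 = 1.12 mm.
Let P be the tensile force in the spring. The tie extends elastically by PL/(AE) and the spring stretches by P/k; together these equal δ_free.
P [ L/(AE) + 1/k ] = δ_free → P [ 1725/(1750×110×10³) + 1/(7000) ] = 1.12.
P = 1.12 / 0.0001518 = 7379 N.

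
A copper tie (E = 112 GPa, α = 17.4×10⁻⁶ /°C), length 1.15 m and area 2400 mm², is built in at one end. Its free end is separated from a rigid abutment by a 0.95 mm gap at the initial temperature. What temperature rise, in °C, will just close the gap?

The gap closes when αΔT L = 0.95 mm, since the tie is still unstressed at that instant.
So ΔT = g/(αL) = 0.95/(17.4×10⁻⁶ × 1150) = 47.48 °C.

ΔT ≈ 47.5 °C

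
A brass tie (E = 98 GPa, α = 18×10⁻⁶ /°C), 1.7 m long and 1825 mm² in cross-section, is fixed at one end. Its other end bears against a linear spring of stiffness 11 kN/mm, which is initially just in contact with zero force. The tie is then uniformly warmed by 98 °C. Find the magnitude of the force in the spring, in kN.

P ≈ 29.9 kN

The unrestrained thermal change is αΔT L = 18×10⁻⁶ × 98 × 1700 = 2.999 mm.
With a force P in the spring, the elastic change of the tie is PL/(AE) and that of the spring is P/k; compatibility requires their sum to equal δ_free.
P [ L/(AE) + 1/k ] = δ_free → P [ 1700/(1825×98×10³) + 1/(11×10³) ] = 2.999.
P = 2.999 / 0.0001004 = 29860 N.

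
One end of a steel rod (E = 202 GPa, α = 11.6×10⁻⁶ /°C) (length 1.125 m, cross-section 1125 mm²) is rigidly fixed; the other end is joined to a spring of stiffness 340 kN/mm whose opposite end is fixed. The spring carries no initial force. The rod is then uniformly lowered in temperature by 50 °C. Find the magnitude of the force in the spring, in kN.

Free thermal contraction: δ_free = αΔT L = 11.6×10⁻⁶ × 50 × 1125 = 0.6525 mm.
Let P be the tensile force in the spring. The rod extends elastically by PL/(AE) and the spring stretches by P/k; together these equal δ_free.
So P = δ_free / [L/(AE) + 1/k] = 0.6525 / [ 1125/(1125×202×10³) + 1/(340×10³) ].
P = 0.6525 / 7.892×10⁻⁶ = 82680 N.

P ≈ 82.7 kN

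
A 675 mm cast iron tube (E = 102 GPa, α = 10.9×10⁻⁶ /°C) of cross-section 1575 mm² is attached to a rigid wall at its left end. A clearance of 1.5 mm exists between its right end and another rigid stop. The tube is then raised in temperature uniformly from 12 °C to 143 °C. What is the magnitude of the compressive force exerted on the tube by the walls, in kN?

P ≈ 0 kN

Free thermal elongation = αΔT L = 10.9×10⁻⁶ × 131 × 675 = 0.9638 mm.
This is smaller than the 1.5 mm clearance, so the tube expands freely without reaching the stop — the stress is zero.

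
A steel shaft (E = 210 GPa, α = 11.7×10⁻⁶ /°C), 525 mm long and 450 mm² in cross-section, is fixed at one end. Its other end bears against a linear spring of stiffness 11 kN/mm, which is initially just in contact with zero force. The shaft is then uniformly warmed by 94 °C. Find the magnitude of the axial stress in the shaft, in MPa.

σ ≈ 13.3 MPa (compressive)

Free thermal expansion: δ_free = αΔT L = 11.7×10⁻⁶ × 94 × 525 = 0.5774 mm.
Let P be the compressive force at the spring. The shaft shortens elastically by PL/(AE) and the spring compresses by P/k; together these equal δ_free.
So P = δ_free / [L/(AE) + 1/k] = 0.5774 / [ 525/(450×210×10³) + 1/(11×10³) ].
P = 0.5774 / 9.646×10⁻⁵ = 5986 N.
σ = P/A = 5986/450 = 13.3 MPa.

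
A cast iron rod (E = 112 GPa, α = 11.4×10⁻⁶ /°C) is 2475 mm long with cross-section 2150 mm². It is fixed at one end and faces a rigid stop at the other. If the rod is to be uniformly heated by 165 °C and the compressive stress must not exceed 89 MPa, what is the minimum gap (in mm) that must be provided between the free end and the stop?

With no wall the rod would lengthen by αΔT L = 11.4×10⁻⁶ × 165 × 2475 = 4.655 mm.
At the allowable stress the elastic shortening the wall may impose is σL/E = 89 × 2475 / (112×10³) = 1.967 mm.
The gap must absorb the remainder: g_min = 4.655 − 1.967 = 2.689 mm.

g ≈ 2.69 mm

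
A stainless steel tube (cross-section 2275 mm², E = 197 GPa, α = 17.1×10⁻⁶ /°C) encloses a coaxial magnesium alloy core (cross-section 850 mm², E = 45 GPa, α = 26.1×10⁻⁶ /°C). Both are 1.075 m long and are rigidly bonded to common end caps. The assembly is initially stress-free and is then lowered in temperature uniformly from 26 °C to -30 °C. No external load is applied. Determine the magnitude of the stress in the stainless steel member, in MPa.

The magnesium alloy has the larger α, so on cooling it would change length more than the stainless steel if both were free. The rigid plates force a common final length, so the magnesium alloy is put into tension and the stainless steel into compression, with equal and opposite forces P (no external load).
Compatibility of the two members (thermal + elastic change equal): (α₁ − α₂)ΔT = P·[1/(A₁E₁) + 1/(A₂E₂)].
|α₁ − α₂|·ΔT = 9×10⁻⁶ × 56 = 0.000504.
1/(A₁E₁) + 1/(A₂E₂) = 1/(2275×197×10³) + 1/(850×45×10³) = 2.838×10⁻⁸ N⁻¹.
So P = 0.000504 / 2.838×10⁻⁸ = 17.76 kN.
σ_{stainless steel} = P/A₁ = 17760/2275 = 7.808 MPa, compressive.

σ ≈ 7.81 MPa (compressive)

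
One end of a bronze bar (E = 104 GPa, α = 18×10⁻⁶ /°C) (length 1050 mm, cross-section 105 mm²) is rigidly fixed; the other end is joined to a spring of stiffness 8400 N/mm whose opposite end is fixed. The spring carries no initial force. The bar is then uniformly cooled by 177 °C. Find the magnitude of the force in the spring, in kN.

P ≈ 15.5 kN

The unrestrained thermal change is αΔT L = 18×10⁻⁶ × 177 × 1050 = 3.345 mm.
Let P be the tensile force in the spring. The bar extends elastically by PL/(AE) and the spring stretches by P/k; together these equal δ_free.
So P = δ_free / [L/(AE) + 1/k] = 3.345 / [ 1050/(105×104×10³) + 1/(8400) ].
P = 3.345 / 0.0002152 = 15540 N.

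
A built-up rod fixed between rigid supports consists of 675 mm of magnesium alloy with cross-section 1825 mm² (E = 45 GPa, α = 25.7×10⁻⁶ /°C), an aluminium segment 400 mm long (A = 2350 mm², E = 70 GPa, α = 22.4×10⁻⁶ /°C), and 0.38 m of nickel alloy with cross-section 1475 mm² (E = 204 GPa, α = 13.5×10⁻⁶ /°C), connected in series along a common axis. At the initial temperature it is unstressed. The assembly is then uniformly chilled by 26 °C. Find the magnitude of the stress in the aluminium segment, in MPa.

If the supports were absent, the total length change would be Σ αᵢΔT Lᵢ = 25.7×10⁻⁶×26×675 + 22.4×10⁻⁶×26×400 + 13.5×10⁻⁶×26×380 = 0.8174 mm.
The walls prevent any net length change, so an axial force P (same in every segment) develops. Compatibility: P · Σ Lᵢ/(AᵢEᵢ) = δ_free.
Σ Lᵢ/(AᵢEᵢ) = 675/(1825×45×10³) + 400/(2350×70×10³) + 380/(1475×204×10³) = 1.191×10⁻⁵ mm/N.
P = 0.8174 / 1.191×10⁻⁵ = 68610 N = 68.61 kN, tensile.
σ_{aluminium} = P / A = 68610 / 2350 = 29.19 MPa.

σ ≈ 29.2 MPa (tensile)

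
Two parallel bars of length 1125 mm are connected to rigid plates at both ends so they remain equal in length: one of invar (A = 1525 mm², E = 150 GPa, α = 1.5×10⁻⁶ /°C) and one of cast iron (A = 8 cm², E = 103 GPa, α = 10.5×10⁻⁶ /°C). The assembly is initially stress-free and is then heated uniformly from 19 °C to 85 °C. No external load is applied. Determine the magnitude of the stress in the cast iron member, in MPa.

Equilibrium of a rigid end plate with no external load gives equal and opposite internal forces ±P in the two members. Since α_{cast iron} > α_{invar}, heating drives the cast iron into compression and the invar into tension.
Compatibility of the two members (thermal + elastic change equal): (α₁ − α₂)ΔT = P·[1/(A₁E₁) + 1/(A₂E₂)].
|α₁ − α₂|·ΔT = 9×10⁻⁶ × 66 = 0.000594.
1/(A₁E₁) + 1/(A₂E₂) = 1/(1525×150×10³) + 1/(800×103×10³) = 1.651×10⁻⁸ N⁻¹.
P = 0.000594 / 1.651×10⁻⁸ = 35980 N = 35.98 kN.
σ_{cast iron} = P/A₂ = 35980/800 = 44.98 MPa, compressive.

σ ≈ 45 MPa (compressive)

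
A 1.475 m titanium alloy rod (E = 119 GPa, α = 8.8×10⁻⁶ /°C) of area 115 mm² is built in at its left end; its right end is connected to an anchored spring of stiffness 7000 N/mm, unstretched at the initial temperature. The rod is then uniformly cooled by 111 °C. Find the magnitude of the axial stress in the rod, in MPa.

σ ≈ 50 MPa (tensile)

Free thermal contraction: δ_free = αΔT L = 8.8×10⁻⁶ × 111 × 1475 = 1.441 mm.
Let P be the tensile force in the spring. The rod extends elastically by PL/(AE) and the spring stretches by P/k; together these equal δ_free.
P [ L/(AE) + 1/k ] = δ_free → P [ 1475/(115×119×10³) + 1/(7000) ] = 1.441.
P = 1.441 / 0.0002506 = 5748 N.
σ = P/A = 5748/115 = 49.99 MPa.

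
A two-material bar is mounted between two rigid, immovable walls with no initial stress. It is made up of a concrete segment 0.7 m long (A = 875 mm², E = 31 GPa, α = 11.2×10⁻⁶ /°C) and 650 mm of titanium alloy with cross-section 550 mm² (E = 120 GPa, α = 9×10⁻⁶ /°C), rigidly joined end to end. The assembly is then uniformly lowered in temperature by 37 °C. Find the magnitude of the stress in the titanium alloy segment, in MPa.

If the supports were absent, the total length change would be Σ αᵢΔT Lᵢ = 11.2×10⁻⁶×37×700 + 9×10⁻⁶×37×650 = 0.5065 mm.
The walls prevent any net length change, so an axial force P (same in every segment) develops. Compatibility: P · Σ Lᵢ/(AᵢEᵢ) = δ_free.
Σ Lᵢ/(AᵢEᵢ) = 700/(875×31×10³) + 650/(550×120×10³) = 3.565×10⁻⁵ mm/N.
P = 0.5065 / 3.565×10⁻⁵ = 14210 N = 14.21 kN, tensile.
σ_{titanium alloy} = P / A = 14210 / 550 = 25.83 MPa.

σ ≈ 25.8 MPa (tensile)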